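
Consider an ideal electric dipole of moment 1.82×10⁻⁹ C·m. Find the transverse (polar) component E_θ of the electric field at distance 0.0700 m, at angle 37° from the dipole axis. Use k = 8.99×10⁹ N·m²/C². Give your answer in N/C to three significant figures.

For a dipole, E_θ = (kp sinθ)/r³.
kp/r³ = (8.99×10⁹)(1.82×10⁻⁹)/(0.0700)³ = 4.770×10⁴ N/C.
E_θ = 4.770×10⁴·sin37° = 2.871×10⁴ N/C.

E_θ ≈ 2.87×10⁴ N/C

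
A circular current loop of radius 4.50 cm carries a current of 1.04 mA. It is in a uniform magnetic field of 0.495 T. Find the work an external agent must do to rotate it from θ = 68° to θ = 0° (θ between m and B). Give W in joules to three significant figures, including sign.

W ≈ -2.05×10⁻⁶ J

Magnetic moment m = IA = Iπa² = (0.00104)·π·(0.0450)² = 6.616×10⁻⁶ A·m².
W_ext = ΔU = −mB cosθ₂ + mB cosθ₁ = mB(cosθ₁ − cosθ₂).
W = (6.616×10⁻⁶)(0.495)·(cos68° − cos0°) = (3.275×10⁻⁶)·(-0.6254) = -2.048×10⁻⁶ J.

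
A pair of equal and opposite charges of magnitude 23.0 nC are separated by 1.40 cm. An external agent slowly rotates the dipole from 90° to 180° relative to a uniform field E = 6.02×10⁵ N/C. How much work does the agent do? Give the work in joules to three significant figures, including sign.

Dipole moment p = qd = (2.30×10⁻⁸ C)(0.0140 m) = 3.22×10⁻¹⁰ C·m.
W_ext = ΔU = U(θ₂) − U(θ₁) = −pE cosθ₂ − (−pE cosθ₁) = pE(cosθ₁ − cosθ₂).
W = (3.22×10⁻¹⁰)(6.02×10⁵)·(cos90° − cos180°) = (1.938×10⁻⁴)·(+1.0000) = 1.938×10⁻⁴ J.

W ≈ 1.94×10⁻⁴ J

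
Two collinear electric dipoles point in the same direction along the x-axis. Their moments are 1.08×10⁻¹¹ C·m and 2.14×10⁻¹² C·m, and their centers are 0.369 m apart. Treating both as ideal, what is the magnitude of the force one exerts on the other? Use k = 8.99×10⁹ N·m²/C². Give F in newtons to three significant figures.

On-axis field of dipole 1 at distance r: E = 2kp₁/r³. Force on dipole 2 is F = p₂·dE/dr (gradient along axis).
dE/dr = −6kp₁/r⁴, so |F| = 6kp₁p₂/r⁴ (attractive for aligned moments).
F = 6(8.99×10⁹)(1.08×10⁻¹¹)(2.14×10⁻¹²)/(0.369)⁴ = 6.724×10⁻¹¹ N.

F ≈ 6.72×10⁻¹¹ N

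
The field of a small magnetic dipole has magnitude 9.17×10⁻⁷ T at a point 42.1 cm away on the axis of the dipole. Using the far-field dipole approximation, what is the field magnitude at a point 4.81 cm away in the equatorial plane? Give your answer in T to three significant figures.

B ≈ 3.07×10⁻⁴ T

Dipole fields scale as 1/r³ in the far field.
The axial field is twice the equatorial field at the same r, so the geometry factor is 1/2.
B₂ = B₁ · (1/2) · (r₁/r₂)³ = 9.17×10⁻⁷ · 0.5 · (42.1/4.81)³.
(r₁/r₂)³ = (8.753)³ = 670.5.
B₂ ≈ 3.074×10⁻⁴ T.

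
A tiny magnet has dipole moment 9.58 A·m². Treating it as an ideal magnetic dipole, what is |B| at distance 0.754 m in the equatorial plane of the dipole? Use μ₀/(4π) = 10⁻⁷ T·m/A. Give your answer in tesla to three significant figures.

In the equatorial plane B = (μ₀/4π)·m/r³ (half the axial value).
B = (10⁻⁷)·(9.58) / (0.754)³ = 2.235×10⁻⁶ T.

B ≈ 2.23×10⁻⁶ T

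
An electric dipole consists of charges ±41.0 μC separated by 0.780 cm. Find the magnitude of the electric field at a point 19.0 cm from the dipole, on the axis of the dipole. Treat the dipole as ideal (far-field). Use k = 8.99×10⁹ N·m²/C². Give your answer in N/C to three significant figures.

Dipole moment p = qd = (4.10×10⁻⁵ C)(0.00780 m) = 3.198×10⁻⁷ C·m.
On the dipole axis E = 2kp/r³.
E = 2·(8.99×10⁹)(3.198×10⁻⁷) / (0.190)³ = 8.383×10⁵ N/C.

E ≈ 8.38×10⁵ N/C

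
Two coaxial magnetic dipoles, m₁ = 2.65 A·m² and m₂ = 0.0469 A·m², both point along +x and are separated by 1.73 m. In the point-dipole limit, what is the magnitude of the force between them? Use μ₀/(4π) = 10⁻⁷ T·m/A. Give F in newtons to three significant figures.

On-axis B of dipole 1: B = (μ₀/4π)·2m₁/r³. Force on dipole 2: F = m₂·dB/dr.
dB/dr = −(μ₀/4π)·6m₁/r⁴, so |F| = (μ₀/4π)·6m₁m₂/r⁴.
F = 6(10⁻⁷)(2.65)(0.0469)/(1.73)⁴ = 8.325×10⁻⁹ N.

F ≈ 8.33×10⁻⁹ N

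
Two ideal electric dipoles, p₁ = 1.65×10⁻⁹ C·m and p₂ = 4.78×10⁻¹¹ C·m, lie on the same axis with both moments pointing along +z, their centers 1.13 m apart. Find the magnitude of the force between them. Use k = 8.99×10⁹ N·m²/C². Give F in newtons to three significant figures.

F ≈ 2.61×10⁻⁹ N

On-axis field of dipole 1 at distance r: E = 2kp₁/r³. Force on dipole 2 is F = p₂·dE/dr (gradient along axis).
dE/dr = −6kp₁/r⁴, so |F| = 6kp₁p₂/r⁴ (attractive for aligned moments).
F = 6(8.99×10⁹)(1.65×10⁻⁹)(4.78×10⁻¹¹)/(1.13)⁴ = 2.609×10⁻⁹ N.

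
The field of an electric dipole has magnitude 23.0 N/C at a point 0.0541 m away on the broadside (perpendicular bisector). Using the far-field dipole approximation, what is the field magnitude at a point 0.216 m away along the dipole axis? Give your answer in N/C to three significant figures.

Dipole fields scale as 1/r³ in the far field.
The axial field is twice the equatorial field at the same r, so the geometry factor is 2/1.
E₂ = E₁ · (2/1) · (r₁/r₂)³ = 23.0 · 2 · (0.0541/0.216)³.
(r₁/r₂)³ = (0.2505)³ = 0.01571.
E₂ ≈ 0.7228 N/C.

E ≈ 0.723 N/C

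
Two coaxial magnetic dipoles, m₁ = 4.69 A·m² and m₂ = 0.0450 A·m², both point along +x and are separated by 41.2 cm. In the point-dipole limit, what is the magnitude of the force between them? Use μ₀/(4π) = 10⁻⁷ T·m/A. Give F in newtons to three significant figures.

On-axis B of dipole 1: B = (μ₀/4π)·2m₁/r³. Force on dipole 2: F = m₂·dB/dr.
dB/dr = −(μ₀/4π)·6m₁/r⁴, so |F| = (μ₀/4π)·6m₁m₂/r⁴.
F = 6(10⁻⁷)(4.69)(0.0450)/(0.412)⁴ = 4.395×10⁻⁶ N.

F ≈ 4.39×10⁻⁶ N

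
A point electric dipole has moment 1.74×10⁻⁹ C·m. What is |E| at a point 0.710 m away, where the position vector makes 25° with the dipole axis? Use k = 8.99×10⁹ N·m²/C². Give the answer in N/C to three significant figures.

E ≈ 81.3 N/C

At angle θ the dipole field magnitude is E = (kp/r³)·√(1 + 3cos²θ).
kp/r³ = (8.99×10⁹)(1.74×10⁻⁹) / (0.710)³ = 43.71 N/C.
√(1 + 3cos²25°) = √(1 + 3·0.8214) = √3.4642 ≈ 1.8612.
E ≈ 43.71 × 1.861 = 81.35 N/C.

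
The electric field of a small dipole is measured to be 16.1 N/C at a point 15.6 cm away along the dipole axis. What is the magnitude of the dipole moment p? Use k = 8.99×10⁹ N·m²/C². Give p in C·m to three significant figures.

On axis E = 2kp/r³, so p = Er³/(2k).
p = (16.1)·(0.156)³ / (2·8.99×10⁹) = 3.399×10⁻¹² C·m.

p ≈ 3.40×10⁻¹² C·m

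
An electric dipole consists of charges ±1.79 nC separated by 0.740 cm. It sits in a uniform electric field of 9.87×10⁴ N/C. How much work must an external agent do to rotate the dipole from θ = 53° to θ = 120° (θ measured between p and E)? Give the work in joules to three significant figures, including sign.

Dipole moment p = qd = (1.79×10⁻⁹ C)(0.00740 m) = 1.325×10⁻¹¹ C·m.
W_ext = ΔU = U(θ₂) − U(θ₁) = −pE cosθ₂ − (−pE cosθ₁) = pE(cosθ₁ − cosθ₂).
W = (1.325×10⁻¹¹)(9.87×10⁴)·(cos53° − cos120°) = (1.308×10⁻⁶)·(+1.1018) = 1.441×10⁻⁶ J.

W ≈ 1.44×10⁻⁶ J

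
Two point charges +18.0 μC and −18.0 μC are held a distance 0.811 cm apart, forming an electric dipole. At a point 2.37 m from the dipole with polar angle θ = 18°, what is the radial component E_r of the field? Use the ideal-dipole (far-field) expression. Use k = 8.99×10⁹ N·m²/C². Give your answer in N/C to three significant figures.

Dipole moment p = qd = (1.80×10⁻⁵ C)(0.00811 m) = 1.46×10⁻⁷ C·m.
For a dipole, E_r = (2kp cosθ)/r³.
kp/r³ = (8.99×10⁹)(1.46×10⁻⁷)/(2.37)³ = 98.60 N/C.
E_r = 2·98.60·cos18° = 187.5 N/C.

E_r ≈ 188 N/C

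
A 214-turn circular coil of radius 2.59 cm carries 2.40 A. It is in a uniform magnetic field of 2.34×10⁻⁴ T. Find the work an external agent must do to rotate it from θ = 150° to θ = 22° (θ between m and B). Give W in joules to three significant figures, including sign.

W ≈ -4.54×10⁻⁴ J

m = NIA = NIπa² = 214·(2.40)·π·(0.0259)² = 1.082 A·m².
W_ext = ΔU = −mB cosθ₂ + mB cosθ₁ = mB(cosθ₁ − cosθ₂).
W = (1.082)(2.34×10⁻⁴)·(cos150° − cos22°) = (2.532×10⁻⁴)·(-1.7932) = -4.540×10⁻⁴ J.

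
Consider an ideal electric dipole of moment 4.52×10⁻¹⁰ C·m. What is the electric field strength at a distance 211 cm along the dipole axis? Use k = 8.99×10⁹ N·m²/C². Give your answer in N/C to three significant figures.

E ≈ 0.865 N/C

On the dipole axis E = 2kp/r³.
E = 2·(8.99×10⁹)(4.52×10⁻¹⁰) / (2.11)³ = 0.8651 N/C.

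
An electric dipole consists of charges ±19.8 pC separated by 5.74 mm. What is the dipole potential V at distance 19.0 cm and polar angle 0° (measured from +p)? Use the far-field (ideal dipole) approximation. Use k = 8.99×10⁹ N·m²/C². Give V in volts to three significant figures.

Dipole moment p = qd = (1.98×10⁻¹¹ C)(0.00574 m) = 1.137×10⁻¹³ C·m.
The dipole potential is V = kp cosθ / r².
V = (8.99×10⁹)(1.137×10⁻¹³)·cos0° / (0.190)² = 0.02831 V.

V ≈ 0.0283 V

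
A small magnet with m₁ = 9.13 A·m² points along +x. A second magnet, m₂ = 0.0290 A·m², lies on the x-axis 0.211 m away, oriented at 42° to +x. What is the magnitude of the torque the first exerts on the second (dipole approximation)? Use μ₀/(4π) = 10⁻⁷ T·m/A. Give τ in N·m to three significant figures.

τ ≈ 3.77×10⁻⁶ N·m

Dipole B is on the axis of dipole A, so B₁ there is axial: B₁ = (μ₀/4π)·2m₁/r³ along +x.
B₁ = 2(10⁻⁷)(9.13)/(0.211)³ = 1.944×10⁻⁴ T.
τ = m₂ B₁ sinθ.
τ = (0.0290)(1.944×10⁻⁴)·sin42° = 3.772×10⁻⁶ N·m.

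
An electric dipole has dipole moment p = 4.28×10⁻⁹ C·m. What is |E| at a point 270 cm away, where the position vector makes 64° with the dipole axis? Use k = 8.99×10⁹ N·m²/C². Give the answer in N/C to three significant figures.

E ≈ 2.45 N/C

At angle θ the dipole field magnitude is E = (kp/r³)·√(1 + 3cos²θ).
kp/r³ = (8.99×10⁹)(4.28×10⁻⁹) / (2.70)³ = 1.955 N/C.
√(1 + 3cos²64°) = √(1 + 3·0.1922) = √1.5765 ≈ 1.2556.
E ≈ 1.955 × 1.256 = 2.454 N/C.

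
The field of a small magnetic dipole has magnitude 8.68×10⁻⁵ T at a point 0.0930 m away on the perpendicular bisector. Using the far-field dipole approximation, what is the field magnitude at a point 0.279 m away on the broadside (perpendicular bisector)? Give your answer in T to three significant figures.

B ≈ 3.21×10⁻⁶ T

Dipole fields scale as 1/r³ in the far field; the geometry is the same at both points.
B₂ = B₁ · (r₁/r₂)³ = 8.68×10⁻⁵ · (0.0930/0.279)³.
(r₁/r₂)³ = (0.3333)³ = 0.03704.
B₂ ≈ 3.215×10⁻⁶ T.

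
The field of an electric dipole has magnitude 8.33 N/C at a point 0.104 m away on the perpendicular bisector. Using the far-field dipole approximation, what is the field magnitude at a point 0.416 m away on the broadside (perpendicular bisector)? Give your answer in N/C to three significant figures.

Dipole fields scale as 1/r³ in the far field; the geometry is the same at both points.
E₂ = E₁ · (r₁/r₂)³ = 8.33 · (0.104/0.416)³.
(r₁/r₂)³ = (0.25)³ = 0.01562.
E₂ ≈ 0.1302 N/C.

E ≈ 0.130 N/C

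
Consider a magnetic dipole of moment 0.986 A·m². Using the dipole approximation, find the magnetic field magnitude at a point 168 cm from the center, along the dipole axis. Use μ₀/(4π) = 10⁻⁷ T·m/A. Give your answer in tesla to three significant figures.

On axis B = (μ₀/4π)·2m/r³.
B = 2·(10⁻⁷)·(0.986) / (1.68)³ = 4.159×10⁻⁸ T.

B ≈ 4.16×10⁻⁸ T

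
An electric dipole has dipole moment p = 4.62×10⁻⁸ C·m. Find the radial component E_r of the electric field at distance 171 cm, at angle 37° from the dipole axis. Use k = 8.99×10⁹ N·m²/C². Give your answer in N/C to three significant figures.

For a dipole, E_r = (2kp cosθ)/r³.
kp/r³ = (8.99×10⁹)(4.62×10⁻⁸)/(1.71)³ = 83.06 N/C.
E_r = 2·83.06·cos37° = 132.7 N/C.

E_r ≈ 133 N/C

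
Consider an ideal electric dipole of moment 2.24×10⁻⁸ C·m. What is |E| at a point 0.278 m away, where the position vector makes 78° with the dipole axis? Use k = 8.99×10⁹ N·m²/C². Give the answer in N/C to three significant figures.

E ≈ 9960 N/C

At angle θ the dipole field magnitude is E = (kp/r³)·√(1 + 3cos²θ).
kp/r³ = (8.99×10⁹)(2.24×10⁻⁸) / (0.278)³ = 9373 N/C.
√(1 + 3cos²78°) = √(1 + 3·0.0432) = √1.1297 ≈ 1.0629.
E ≈ 9373 × 1.063 = 9962 N/C.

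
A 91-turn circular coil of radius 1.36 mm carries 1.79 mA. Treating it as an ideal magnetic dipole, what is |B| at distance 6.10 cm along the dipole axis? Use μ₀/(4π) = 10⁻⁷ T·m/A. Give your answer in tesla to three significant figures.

B ≈ 8.34×10⁻¹⁰ T

m = NIA = NIπa² = 91·(0.00179)·π·(0.00136)² = 9.465×10⁻⁷ A·m².
On axis B = (μ₀/4π)·2m/r³.
B = 2·(10⁻⁷)·(9.465×10⁻⁷) / (0.0610)³ = 8.340×10⁻¹⁰ T.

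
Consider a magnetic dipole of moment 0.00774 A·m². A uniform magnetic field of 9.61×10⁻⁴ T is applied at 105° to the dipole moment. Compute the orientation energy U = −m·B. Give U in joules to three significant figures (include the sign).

U ≈ 1.93×10⁻⁶ J

U = −m·B = −mB cosθ.
U = −(0.00774)(9.61×10⁻⁴)·cos105° = 1.925×10⁻⁶ J.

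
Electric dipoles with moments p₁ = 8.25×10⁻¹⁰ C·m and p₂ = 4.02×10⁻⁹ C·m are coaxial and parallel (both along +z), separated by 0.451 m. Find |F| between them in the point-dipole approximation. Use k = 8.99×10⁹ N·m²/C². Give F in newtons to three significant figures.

F ≈ 4.32×10⁻⁶ N

On-axis field of dipole 1 at distance r: E = 2kp₁/r³. Force on dipole 2 is F = p₂·dE/dr (gradient along axis).
dE/dr = −6kp₁/r⁴, so |F| = 6kp₁p₂/r⁴ (attractive for aligned moments).
F = 6(8.99×10⁹)(8.25×10⁻¹⁰)(4.02×10⁻⁹)/(0.451)⁴ = 4.324×10⁻⁶ N.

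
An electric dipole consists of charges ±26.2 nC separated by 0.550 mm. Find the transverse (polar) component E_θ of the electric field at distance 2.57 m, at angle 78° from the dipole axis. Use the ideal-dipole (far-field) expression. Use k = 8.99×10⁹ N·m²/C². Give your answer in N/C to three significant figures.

E_θ ≈ 0.00746 N/C

Dipole moment p = qd = (2.62×10⁻⁸ C)(5.50×10⁻⁴ m) = 1.441×10⁻¹¹ C·m.
For a dipole, E_θ = (kp sinθ)/r³.
kp/r³ = (8.99×10⁹)(1.441×10⁻¹¹)/(2.57)³ = 0.007632 N/C.
E_θ = 0.007632·sin78° = 0.007465 N/C.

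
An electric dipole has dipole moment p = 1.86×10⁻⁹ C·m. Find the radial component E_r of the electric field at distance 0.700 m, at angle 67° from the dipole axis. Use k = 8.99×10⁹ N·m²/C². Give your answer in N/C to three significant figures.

For a dipole, E_r = (2kp cosθ)/r³.
kp/r³ = (8.99×10⁹)(1.86×10⁻⁹)/(0.700)³ = 48.75 N/C.
E_r = 2·48.75·cos67° = 38.10 N/C.

E_r ≈ 38.1 N/C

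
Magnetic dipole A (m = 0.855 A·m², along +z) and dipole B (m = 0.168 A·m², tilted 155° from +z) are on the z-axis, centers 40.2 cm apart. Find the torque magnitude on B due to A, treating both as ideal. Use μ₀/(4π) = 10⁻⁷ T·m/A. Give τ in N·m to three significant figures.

τ ≈ 1.87×10⁻⁷ N·m

Dipole B is on the axis of dipole A, so B₁ there is axial: B₁ = (μ₀/4π)·2m₁/r³ along +z.
B₁ = 2(10⁻⁷)(0.855)/(0.402)³ = 2.632×10⁻⁶ T.
τ = m₂ B₁ sinθ.
τ = (0.168)(2.632×10⁻⁶)·sin155° = 1.869×10⁻⁷ N·m.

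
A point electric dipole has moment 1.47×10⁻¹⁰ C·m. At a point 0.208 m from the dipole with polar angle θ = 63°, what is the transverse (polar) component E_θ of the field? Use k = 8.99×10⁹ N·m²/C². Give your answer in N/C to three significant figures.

For a dipole, E_θ = (kp sinθ)/r³.
kp/r³ = (8.99×10⁹)(1.47×10⁻¹⁰)/(0.208)³ = 146.9 N/C.
E_θ = 146.9·sin63° = 130.8 N/C.

E_θ ≈ 131 N/C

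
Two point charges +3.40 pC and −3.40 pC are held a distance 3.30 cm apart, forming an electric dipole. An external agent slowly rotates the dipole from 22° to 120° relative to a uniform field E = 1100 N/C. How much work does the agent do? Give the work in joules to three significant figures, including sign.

W ≈ 1.76×10⁻¹⁰ J

Dipole moment p = qd = (3.40×10⁻¹² C)(0.0330 m) = 1.122×10⁻¹³ C·m.
W_ext = ΔU = U(θ₂) − U(θ₁) = −pE cosθ₂ − (−pE cosθ₁) = pE(cosθ₁ − cosθ₂).
W = (1.122×10⁻¹³)(1100)·(cos22° − cos120°) = (1.234×10⁻¹⁰)·(+1.4272) = 1.761×10⁻¹⁰ J.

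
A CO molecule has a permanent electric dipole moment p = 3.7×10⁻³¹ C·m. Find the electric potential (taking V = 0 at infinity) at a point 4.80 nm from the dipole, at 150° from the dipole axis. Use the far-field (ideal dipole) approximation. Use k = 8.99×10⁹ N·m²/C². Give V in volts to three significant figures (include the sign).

V ≈ -1.25×10⁻⁴ V

The dipole potential is V = kp cosθ / r².
V = (8.99×10⁹)(3.70×10⁻³¹)·cos150° / (4.80×10⁻⁹)² = -1.250×10⁻⁴ V.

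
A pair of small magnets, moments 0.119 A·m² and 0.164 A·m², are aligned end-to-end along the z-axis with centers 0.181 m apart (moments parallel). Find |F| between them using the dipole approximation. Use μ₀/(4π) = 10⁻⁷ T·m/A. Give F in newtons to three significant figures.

On-axis B of dipole 1: B = (μ₀/4π)·2m₁/r³. Force on dipole 2: F = m₂·dB/dr.
dB/dr = −(μ₀/4π)·6m₁/r⁴, so |F| = (μ₀/4π)·6m₁m₂/r⁴.
F = 6(10⁻⁷)(0.119)(0.164)/(0.181)⁴ = 1.091×10⁻⁵ N.

F ≈ 1.09×10⁻⁵ N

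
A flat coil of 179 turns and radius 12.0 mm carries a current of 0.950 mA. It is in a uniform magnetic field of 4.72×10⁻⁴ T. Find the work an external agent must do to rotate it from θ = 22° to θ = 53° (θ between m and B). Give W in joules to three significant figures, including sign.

W ≈ 1.18×10⁻⁸ J

m = NIA = NIπa² = 179·(9.50×10⁻⁴)·π·(0.0120)² = 7.693×10⁻⁵ A·m².
W_ext = ΔU = −mB cosθ₂ + mB cosθ₁ = mB(cosθ₁ − cosθ₂).
W = (7.693×10⁻⁵)(4.72×10⁻⁴)·(cos22° − cos53°) = (3.631×10⁻⁸)·(+0.3254) = 1.181×10⁻⁸ J.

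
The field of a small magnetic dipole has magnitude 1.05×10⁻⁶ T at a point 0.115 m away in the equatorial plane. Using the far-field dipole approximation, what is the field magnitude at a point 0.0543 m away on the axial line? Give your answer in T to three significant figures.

Dipole fields scale as 1/r³ in the far field.
The axial field is twice the equatorial field at the same r, so the geometry factor is 2/1.
B₂ = B₁ · (2/1) · (r₁/r₂)³ = 1.05×10⁻⁶ · 2 · (0.115/0.0543)³.
(r₁/r₂)³ = (2.118)³ = 9.499.
B₂ ≈ 1.995×10⁻⁵ T.

B ≈ 1.99×10⁻⁵ T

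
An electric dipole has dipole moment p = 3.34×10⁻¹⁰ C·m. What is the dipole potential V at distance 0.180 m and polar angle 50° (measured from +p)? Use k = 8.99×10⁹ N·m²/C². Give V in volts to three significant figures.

V ≈ 59.6 V

The dipole potential is V = kp cosθ / r².
V = (8.99×10⁹)(3.34×10⁻¹⁰)·cos50° / (0.180)² = 59.57 V.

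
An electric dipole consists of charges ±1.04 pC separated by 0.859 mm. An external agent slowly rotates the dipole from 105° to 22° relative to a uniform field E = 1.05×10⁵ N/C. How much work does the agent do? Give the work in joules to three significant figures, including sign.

W ≈ -1.11×10⁻¹⁰ J

Dipole moment p = qd = (1.04×10⁻¹² C)(8.59×10⁻⁴ m) = 8.934×10⁻¹⁶ C·m.
W_ext = ΔU = U(θ₂) − U(θ₁) = −pE cosθ₂ − (−pE cosθ₁) = pE(cosθ₁ − cosθ₂).
W = (8.934×10⁻¹⁶)(1.05×10⁵)·(cos105° − cos22°) = (9.381×10⁻¹¹)·(-1.1860) = -1.113×10⁻¹⁰ J.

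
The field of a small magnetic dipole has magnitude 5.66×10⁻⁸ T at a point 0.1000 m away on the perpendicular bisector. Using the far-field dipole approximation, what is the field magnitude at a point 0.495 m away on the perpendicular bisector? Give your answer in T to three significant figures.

B ≈ 4.67×10⁻¹⁰ T

Dipole fields scale as 1/r³ in the far field; the geometry is the same at both points.
B₂ = B₁ · (r₁/r₂)³ = 5.66×10⁻⁸ · (0.1000/0.495)³.
(r₁/r₂)³ = (0.202)³ = 0.008245.
B₂ ≈ 4.667×10⁻¹⁰ T.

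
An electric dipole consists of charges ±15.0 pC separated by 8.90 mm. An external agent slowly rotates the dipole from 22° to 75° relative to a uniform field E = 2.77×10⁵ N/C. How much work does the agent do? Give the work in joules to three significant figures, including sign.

Dipole moment p = qd = (1.50×10⁻¹¹ C)(0.00890 m) = 1.335×10⁻¹³ C·m.
W_ext = ΔU = U(θ₂) − U(θ₁) = −pE cosθ₂ − (−pE cosθ₁) = pE(cosθ₁ − cosθ₂).
W = (1.335×10⁻¹³)(2.77×10⁵)·(cos22° − cos75°) = (3.698×10⁻⁸)·(+0.6684) = 2.472×10⁻⁸ J.

W ≈ 2.47×10⁻⁸ J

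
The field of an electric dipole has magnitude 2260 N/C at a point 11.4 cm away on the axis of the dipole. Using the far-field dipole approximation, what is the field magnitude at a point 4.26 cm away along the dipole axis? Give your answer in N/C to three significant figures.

E ≈ 4.33×10⁴ N/C

Dipole fields scale as 1/r³ in the far field; the geometry is the same at both points.
E₂ = E₁ · (r₁/r₂)³ = 2260 · (11.4/4.26)³.
(r₁/r₂)³ = (2.676)³ = 19.16.
E₂ ≈ 4.331×10⁴ N/C.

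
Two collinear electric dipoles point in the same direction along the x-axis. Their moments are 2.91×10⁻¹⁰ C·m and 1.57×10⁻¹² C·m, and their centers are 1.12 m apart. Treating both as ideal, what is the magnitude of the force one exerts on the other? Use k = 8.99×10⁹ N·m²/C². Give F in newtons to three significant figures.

On-axis field of dipole 1 at distance r: E = 2kp₁/r³. Force on dipole 2 is F = p₂·dE/dr (gradient along axis).
dE/dr = −6kp₁/r⁴, so |F| = 6kp₁p₂/r⁴ (attractive for aligned moments).
F = 6(8.99×10⁹)(2.91×10⁻¹⁰)(1.57×10⁻¹²)/(1.12)⁴ = 1.566×10⁻¹¹ N.

F ≈ 1.57×10⁻¹¹ N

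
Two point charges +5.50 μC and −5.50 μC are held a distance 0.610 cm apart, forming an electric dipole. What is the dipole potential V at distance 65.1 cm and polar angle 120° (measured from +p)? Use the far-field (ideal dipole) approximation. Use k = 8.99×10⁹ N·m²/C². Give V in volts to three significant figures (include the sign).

Dipole moment p = qd = (5.50×10⁻⁶ C)(0.00610 m) = 3.355×10⁻⁸ C·m.
The dipole potential is V = kp cosθ / r².
V = (8.99×10⁹)(3.355×10⁻⁸)·cos120° / (0.651)² = -355.8 V.

V ≈ -356 V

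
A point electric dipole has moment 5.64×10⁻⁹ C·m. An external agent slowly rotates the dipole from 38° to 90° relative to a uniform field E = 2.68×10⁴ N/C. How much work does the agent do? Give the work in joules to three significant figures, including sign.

W ≈ 1.19×10⁻⁴ J

W_ext = ΔU = U(θ₂) − U(θ₁) = −pE cosθ₂ − (−pE cosθ₁) = pE(cosθ₁ − cosθ₂).
W = (5.64×10⁻⁹)(2.68×10⁴)·(cos38° − cos90°) = (1.512×10⁻⁴)·(+0.7880) = 1.191×10⁻⁴ J.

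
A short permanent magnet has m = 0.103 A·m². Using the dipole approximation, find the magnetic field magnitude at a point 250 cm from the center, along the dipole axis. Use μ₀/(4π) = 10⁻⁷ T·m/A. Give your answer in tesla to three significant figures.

B ≈ 1.32×10⁻⁹ T

On axis B = (μ₀/4π)·2m/r³.
B = 2·(10⁻⁷)·(0.103) / (2.50)³ = 1.318×10⁻⁹ T.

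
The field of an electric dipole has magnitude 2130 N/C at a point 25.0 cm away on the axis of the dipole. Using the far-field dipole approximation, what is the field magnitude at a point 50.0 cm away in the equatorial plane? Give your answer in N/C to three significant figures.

Dipole fields scale as 1/r³ in the far field.
The axial field is twice the equatorial field at the same r, so the geometry factor is 1/2.
E₂ = E₁ · (1/2) · (r₁/r₂)³ = 2130 · 0.5 · (25.0/50.0)³.
(r₁/r₂)³ = (0.5)³ = 0.125.
E₂ ≈ 133.1 N/C.

E ≈ 133 N/C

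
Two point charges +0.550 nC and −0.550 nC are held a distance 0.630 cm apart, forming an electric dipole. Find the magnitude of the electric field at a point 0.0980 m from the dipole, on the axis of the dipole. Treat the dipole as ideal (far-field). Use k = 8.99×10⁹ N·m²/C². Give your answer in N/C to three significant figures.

Dipole moment p = qd = (5.50×10⁻¹⁰ C)(0.00630 m) = 3.465×10⁻¹² C·m.
On the dipole axis E = 2kp/r³.
E = 2·(8.99×10⁹)(3.465×10⁻¹²) / (0.0980)³ = 66.19 N/C.

E ≈ 66.2 N/C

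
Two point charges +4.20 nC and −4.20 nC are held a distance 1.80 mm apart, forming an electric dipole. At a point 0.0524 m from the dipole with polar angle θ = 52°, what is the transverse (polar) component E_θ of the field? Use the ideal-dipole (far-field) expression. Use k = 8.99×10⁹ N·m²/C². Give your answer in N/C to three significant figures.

Dipole moment p = qd = (4.20×10⁻⁹ C)(0.00180 m) = 7.56×10⁻¹² C·m.
For a dipole, E_θ = (kp sinθ)/r³.
kp/r³ = (8.99×10⁹)(7.56×10⁻¹²)/(0.0524)³ = 472.4 N/C.
E_θ = 472.4·sin52° = 372.2 N/C.

E_θ ≈ 372 N/C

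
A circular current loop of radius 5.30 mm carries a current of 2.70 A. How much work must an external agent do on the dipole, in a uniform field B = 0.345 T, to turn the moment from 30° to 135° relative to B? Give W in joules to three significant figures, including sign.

Magnetic moment m = IA = Iπa² = (2.70)·π·(0.00530)² = 2.383×10⁻⁴ A·m².
W_ext = ΔU = −mB cosθ₂ + mB cosθ₁ = mB(cosθ₁ − cosθ₂).
W = (2.383×10⁻⁴)(0.345)·(cos30° − cos135°) = (8.221×10⁻⁵)·(+1.5731) = 1.293×10⁻⁴ J.

W ≈ 1.29×10⁻⁴ J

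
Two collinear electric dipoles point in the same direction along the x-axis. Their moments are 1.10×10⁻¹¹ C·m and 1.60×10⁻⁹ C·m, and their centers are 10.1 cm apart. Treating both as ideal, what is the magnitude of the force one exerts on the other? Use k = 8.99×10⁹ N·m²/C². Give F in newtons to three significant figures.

On-axis field of dipole 1 at distance r: E = 2kp₁/r³. Force on dipole 2 is F = p₂·dE/dr (gradient along axis).
dE/dr = −6kp₁/r⁴, so |F| = 6kp₁p₂/r⁴ (attractive for aligned moments).
F = 6(8.99×10⁹)(1.10×10⁻¹¹)(1.60×10⁻⁹)/(0.101)⁴ = 9.123×10⁻⁶ N.

F ≈ 9.12×10⁻⁶ N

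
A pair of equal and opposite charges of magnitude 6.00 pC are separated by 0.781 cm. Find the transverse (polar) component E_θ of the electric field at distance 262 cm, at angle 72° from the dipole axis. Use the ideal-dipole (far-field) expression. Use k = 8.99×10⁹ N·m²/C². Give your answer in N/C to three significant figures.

E_θ ≈ 2.23×10⁻⁵ N/C

Dipole moment p = qd = (6.00×10⁻¹² C)(0.00781 m) = 4.686×10⁻¹⁴ C·m.
For a dipole, E_θ = (kp sinθ)/r³.
kp/r³ = (8.99×10⁹)(4.686×10⁻¹⁴)/(2.62)³ = 2.342×10⁻⁵ N/C.
E_θ = 2.342×10⁻⁵·sin72° = 2.228×10⁻⁵ N/C.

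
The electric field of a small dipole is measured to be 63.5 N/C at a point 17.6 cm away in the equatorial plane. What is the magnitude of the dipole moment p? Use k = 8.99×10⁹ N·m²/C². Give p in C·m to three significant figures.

In the equatorial plane E = kp/r³, so p = Er³/(k).
p = (63.5)·(0.176)³ / (8.99×10⁹) = 3.851×10⁻¹¹ C·m.

p ≈ 3.85×10⁻¹¹ C·m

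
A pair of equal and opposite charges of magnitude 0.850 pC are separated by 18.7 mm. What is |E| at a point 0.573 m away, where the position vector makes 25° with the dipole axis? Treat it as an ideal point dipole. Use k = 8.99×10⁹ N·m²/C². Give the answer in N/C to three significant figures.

Dipole moment p = qd = (8.50×10⁻¹³ C)(0.0187 m) = 1.59×10⁻¹⁴ C·m.
At angle θ the dipole field magnitude is E = (kp/r³)·√(1 + 3cos²θ).
kp/r³ = (8.99×10⁹)(1.59×10⁻¹⁴) / (0.573)³ = 7.598×10⁻⁴ N/C.
√(1 + 3cos²25°) = √(1 + 3·0.8214) = √3.4642 ≈ 1.8612.
E ≈ 7.598×10⁻⁴ × 1.861 = 0.001414 N/C.

E ≈ 0.00141 N/C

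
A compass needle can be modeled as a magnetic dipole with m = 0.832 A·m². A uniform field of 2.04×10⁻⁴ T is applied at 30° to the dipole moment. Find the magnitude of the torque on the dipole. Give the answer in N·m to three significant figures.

τ ≈ 8.49×10⁻⁵ N·m

Torque on a magnetic dipole: τ = mB sinθ.
τ = (0.832)(2.04×10⁻⁴)·sin30° = 8.486×10⁻⁵ N·m.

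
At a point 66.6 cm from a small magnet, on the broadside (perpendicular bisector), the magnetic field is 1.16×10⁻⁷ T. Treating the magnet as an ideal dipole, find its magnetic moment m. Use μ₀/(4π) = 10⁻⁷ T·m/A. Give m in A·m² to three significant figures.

m ≈ 0.343 A·m²

In the equatorial plane B = (μ₀/4π)·m/r³, so m = Br³·4π/(μ₀).
m = (1.16×10⁻⁷)·(0.666)³ / (10⁻⁷) = 0.3427 A·m².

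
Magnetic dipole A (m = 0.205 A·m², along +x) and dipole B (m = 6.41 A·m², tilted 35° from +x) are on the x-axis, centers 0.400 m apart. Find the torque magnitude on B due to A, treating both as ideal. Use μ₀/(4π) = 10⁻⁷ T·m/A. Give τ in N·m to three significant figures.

τ ≈ 2.36×10⁻⁶ N·m

Dipole B is on the axis of dipole A, so B₁ there is axial: B₁ = (μ₀/4π)·2m₁/r³ along +x.
B₁ = 2(10⁻⁷)(0.205)/(0.400)³ = 6.406×10⁻⁷ T.
τ = m₂ B₁ sinθ.
τ = (6.41)(6.406×10⁻⁷)·sin35° = 2.355×10⁻⁶ N·m.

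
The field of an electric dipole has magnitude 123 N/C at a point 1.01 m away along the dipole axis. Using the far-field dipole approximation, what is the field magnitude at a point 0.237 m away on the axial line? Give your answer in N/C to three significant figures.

E ≈ 9520 N/C

Dipole fields scale as 1/r³ in the far field; the geometry is the same at both points.
E₂ = E₁ · (r₁/r₂)³ = 123 · (1.01/0.237)³.
(r₁/r₂)³ = (4.262)³ = 77.4.
E₂ ≈ 9520 N/C.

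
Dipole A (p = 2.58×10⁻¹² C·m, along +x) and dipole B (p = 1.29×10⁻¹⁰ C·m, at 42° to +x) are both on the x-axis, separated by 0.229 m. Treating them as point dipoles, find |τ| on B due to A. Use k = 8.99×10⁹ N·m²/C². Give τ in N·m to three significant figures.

τ ≈ 3.33×10⁻¹⁰ N·m

The second dipole sits on the axis of the first, so the field there is axial: E₁ = 2kp₁/r³ along +x.
E₁ = 2(8.99×10⁹)(2.58×10⁻¹²)/(0.229)³ = 3.863 N/C.
Torque on the second dipole: τ = p₂ E₁ sinθ.
τ = (1.29×10⁻¹⁰)(3.863)·sin42° = 3.334×10⁻¹⁰ N·m.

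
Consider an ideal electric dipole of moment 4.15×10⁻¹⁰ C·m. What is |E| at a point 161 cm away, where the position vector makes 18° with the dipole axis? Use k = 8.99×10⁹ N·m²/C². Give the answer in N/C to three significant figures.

At angle θ the dipole field magnitude is E = (kp/r³)·√(1 + 3cos²θ).
kp/r³ = (8.99×10⁹)(4.15×10⁻¹⁰) / (1.61)³ = 0.8940 N/C.
√(1 + 3cos²18°) = √(1 + 3·0.9045) = √3.7135 ≈ 1.9271.
E ≈ 0.8940 × 1.927 = 1.723 N/C.

E ≈ 1.72 N/C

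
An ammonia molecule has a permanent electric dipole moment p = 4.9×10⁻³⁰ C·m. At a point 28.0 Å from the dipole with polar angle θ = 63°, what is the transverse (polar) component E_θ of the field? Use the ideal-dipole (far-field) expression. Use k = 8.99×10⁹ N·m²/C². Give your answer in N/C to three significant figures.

E_θ ≈ 1.79×10⁶ N/C

For a dipole, E_θ = (kp sinθ)/r³.
kp/r³ = (8.99×10⁹)(4.90×10⁻³⁰)/(2.80×10⁻⁹)³ = 2.007×10⁶ N/C.
E_θ = 2.007×10⁶·sin63° = 1.788×10⁶ N/C.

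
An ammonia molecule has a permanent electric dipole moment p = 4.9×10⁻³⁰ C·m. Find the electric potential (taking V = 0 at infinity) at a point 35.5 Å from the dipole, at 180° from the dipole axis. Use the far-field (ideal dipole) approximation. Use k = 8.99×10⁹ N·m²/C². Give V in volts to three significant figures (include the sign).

V ≈ -0.00350 V

The dipole potential is V = kp cosθ / r².
V = (8.99×10⁹)(4.90×10⁻³⁰)·cos180° / (3.55×10⁻⁹)² = -0.003495 V.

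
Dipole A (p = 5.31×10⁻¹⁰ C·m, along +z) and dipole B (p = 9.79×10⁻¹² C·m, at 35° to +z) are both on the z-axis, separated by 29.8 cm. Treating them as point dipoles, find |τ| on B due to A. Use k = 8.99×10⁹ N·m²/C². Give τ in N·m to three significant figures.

τ ≈ 2.03×10⁻⁹ N·m

The second dipole sits on the axis of the first, so the field there is axial: E₁ = 2kp₁/r³ along +z.
E₁ = 2(8.99×10⁹)(5.31×10⁻¹⁰)/(0.298)³ = 360.8 N/C.
Torque on the second dipole: τ = p₂ E₁ sinθ.
τ = (9.79×10⁻¹²)(360.8)·sin35° = 2.026×10⁻⁹ N·m.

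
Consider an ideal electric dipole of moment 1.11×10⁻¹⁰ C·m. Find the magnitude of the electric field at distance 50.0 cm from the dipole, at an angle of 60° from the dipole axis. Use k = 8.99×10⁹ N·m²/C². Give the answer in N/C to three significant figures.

At angle θ the dipole field magnitude is E = (kp/r³)·√(1 + 3cos²θ).
kp/r³ = (8.99×10⁹)(1.11×10⁻¹⁰) / (0.500)³ = 7.983 N/C.
√(1 + 3cos²60°) = √(1 + 3·0.2500) = √1.7500 ≈ 1.3229.
E ≈ 7.983 × 1.323 = 10.56 N/C.

E ≈ 10.6 N/C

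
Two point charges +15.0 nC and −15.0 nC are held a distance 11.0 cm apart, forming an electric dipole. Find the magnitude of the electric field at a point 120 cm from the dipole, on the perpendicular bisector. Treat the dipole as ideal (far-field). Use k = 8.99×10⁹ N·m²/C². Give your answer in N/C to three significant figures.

Dipole moment p = qd = (1.50×10⁻⁸ C)(0.110 m) = 1.65×10⁻⁹ C·m.
In the equatorial plane E = kp/r³.
E = (8.99×10⁹)(1.65×10⁻⁹) / (1.20)³ = 8.584 N/C.

E ≈ 8.58 N/C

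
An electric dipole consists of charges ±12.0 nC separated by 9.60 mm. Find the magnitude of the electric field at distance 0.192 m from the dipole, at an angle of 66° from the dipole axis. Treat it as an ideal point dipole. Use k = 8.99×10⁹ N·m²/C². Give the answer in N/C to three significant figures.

E ≈ 179 N/C

Dipole moment p = qd = (1.20×10⁻⁸ C)(0.00960 m) = 1.152×10⁻¹⁰ C·m.
At angle θ the dipole field magnitude is E = (kp/r³)·√(1 + 3cos²θ).
kp/r³ = (8.99×10⁹)(1.152×10⁻¹⁰) / (0.192)³ = 146.3 N/C.
√(1 + 3cos²66°) = √(1 + 3·0.1654) = √1.4963 ≈ 1.2232.
E ≈ 146.3 × 1.223 = 179.0 N/C.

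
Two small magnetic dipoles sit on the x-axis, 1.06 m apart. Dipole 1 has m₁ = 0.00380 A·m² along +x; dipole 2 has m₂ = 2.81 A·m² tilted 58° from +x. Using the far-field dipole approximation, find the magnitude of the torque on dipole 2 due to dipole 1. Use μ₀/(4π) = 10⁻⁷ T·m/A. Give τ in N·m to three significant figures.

τ ≈ 1.52×10⁻⁹ N·m

Dipole B is on the axis of dipole A, so B₁ there is axial: B₁ = (μ₀/4π)·2m₁/r³ along +x.
B₁ = 2(10⁻⁷)(0.00380)/(1.06)³ = 6.381×10⁻¹⁰ T.
τ = m₂ B₁ sinθ.
τ = (2.81)(6.381×10⁻¹⁰)·sin58° = 1.521×10⁻⁹ N·m.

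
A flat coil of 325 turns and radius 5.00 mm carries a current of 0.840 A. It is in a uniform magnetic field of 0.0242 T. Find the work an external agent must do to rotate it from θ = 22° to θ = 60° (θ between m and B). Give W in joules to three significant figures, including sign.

W ≈ 2.22×10⁻⁴ J

m = NIA = NIπa² = 325·(0.840)·π·(0.00500)² = 0.02144 A·m².
W_ext = ΔU = −mB cosθ₂ + mB cosθ₁ = mB(cosθ₁ − cosθ₂).
W = (0.02144)(0.0242)·(cos22° − cos60°) = (5.188×10⁻⁴)·(+0.4272) = 2.216×10⁻⁴ J.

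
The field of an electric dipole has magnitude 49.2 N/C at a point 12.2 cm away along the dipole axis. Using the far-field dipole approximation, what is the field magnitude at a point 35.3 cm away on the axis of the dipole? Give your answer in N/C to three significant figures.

Dipole fields scale as 1/r³ in the far field; the geometry is the same at both points.
E₂ = E₁ · (r₁/r₂)³ = 49.2 · (12.2/35.3)³.
(r₁/r₂)³ = (0.3456)³ = 0.04128.
E₂ ≈ 2.031 N/C.

E ≈ 2.03 N/C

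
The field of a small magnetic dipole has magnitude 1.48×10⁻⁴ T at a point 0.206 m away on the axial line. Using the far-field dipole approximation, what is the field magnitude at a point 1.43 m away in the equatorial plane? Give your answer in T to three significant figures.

Dipole fields scale as 1/r³ in the far field.
The axial field is twice the equatorial field at the same r, so the geometry factor is 1/2.
B₂ = B₁ · (1/2) · (r₁/r₂)³ = 1.48×10⁻⁴ · 0.5 · (0.206/1.43)³.
(r₁/r₂)³ = (0.1441)³ = 0.002989.
B₂ ≈ 2.212×10⁻⁷ T.

B ≈ 2.21×10⁻⁷ T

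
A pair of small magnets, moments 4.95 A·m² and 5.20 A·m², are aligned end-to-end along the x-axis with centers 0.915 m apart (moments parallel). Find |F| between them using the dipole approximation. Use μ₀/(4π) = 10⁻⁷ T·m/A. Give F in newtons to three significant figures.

On-axis B of dipole 1: B = (μ₀/4π)·2m₁/r³. Force on dipole 2: F = m₂·dB/dr.
dB/dr = −(μ₀/4π)·6m₁/r⁴, so |F| = (μ₀/4π)·6m₁m₂/r⁴.
F = 6(10⁻⁷)(4.95)(5.20)/(0.915)⁴ = 2.203×10⁻⁵ N.

F ≈ 2.20×10⁻⁵ N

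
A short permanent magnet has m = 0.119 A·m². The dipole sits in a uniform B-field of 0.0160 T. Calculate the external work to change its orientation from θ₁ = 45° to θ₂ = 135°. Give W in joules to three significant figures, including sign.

W ≈ 0.00269 J

W_ext = ΔU = −mB cosθ₂ + mB cosθ₁ = mB(cosθ₁ − cosθ₂).
W = (0.119)(0.0160)·(cos45° − cos135°) = (0.001904)·(+1.4142) = 0.002693 J.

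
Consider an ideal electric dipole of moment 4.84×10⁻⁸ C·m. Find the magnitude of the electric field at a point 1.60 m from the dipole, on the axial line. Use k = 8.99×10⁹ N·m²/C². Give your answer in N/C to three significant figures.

On the dipole axis E = 2kp/r³.
E = 2·(8.99×10⁹)(4.84×10⁻⁸) / (1.60)³ = 212.5 N/C.

E ≈ 212 N/C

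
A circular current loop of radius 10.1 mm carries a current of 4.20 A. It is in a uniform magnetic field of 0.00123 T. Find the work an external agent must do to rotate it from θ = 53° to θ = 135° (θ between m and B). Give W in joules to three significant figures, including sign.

Magnetic moment m = IA = Iπa² = (4.20)·π·(0.0101)² = 0.001346 A·m².
W_ext = ΔU = −mB cosθ₂ + mB cosθ₁ = mB(cosθ₁ − cosθ₂).
W = (0.001346)(0.00123)·(cos53° − cos135°) = (1.656×10⁻⁶)·(+1.3089) = 2.167×10⁻⁶ J.

W ≈ 2.17×10⁻⁶ J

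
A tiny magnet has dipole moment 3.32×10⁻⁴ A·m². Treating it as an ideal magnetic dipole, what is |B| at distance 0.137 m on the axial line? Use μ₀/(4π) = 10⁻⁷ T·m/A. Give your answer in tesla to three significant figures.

On axis B = (μ₀/4π)·2m/r³.
B = 2·(10⁻⁷)·(3.32×10⁻⁴) / (0.137)³ = 2.582×10⁻⁸ T.

B ≈ 2.58×10⁻⁸ T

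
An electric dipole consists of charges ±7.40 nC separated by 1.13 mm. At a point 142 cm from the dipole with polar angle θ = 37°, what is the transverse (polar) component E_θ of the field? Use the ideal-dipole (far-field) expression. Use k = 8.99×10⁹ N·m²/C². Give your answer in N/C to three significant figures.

Dipole moment p = qd = (7.40×10⁻⁹ C)(0.00113 m) = 8.362×10⁻¹² C·m.
For a dipole, E_θ = (kp sinθ)/r³.
kp/r³ = (8.99×10⁹)(8.362×10⁻¹²)/(1.42)³ = 0.02625 N/C.
E_θ = 0.02625·sin37° = 0.01580 N/C.

E_θ ≈ 0.0158 N/C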